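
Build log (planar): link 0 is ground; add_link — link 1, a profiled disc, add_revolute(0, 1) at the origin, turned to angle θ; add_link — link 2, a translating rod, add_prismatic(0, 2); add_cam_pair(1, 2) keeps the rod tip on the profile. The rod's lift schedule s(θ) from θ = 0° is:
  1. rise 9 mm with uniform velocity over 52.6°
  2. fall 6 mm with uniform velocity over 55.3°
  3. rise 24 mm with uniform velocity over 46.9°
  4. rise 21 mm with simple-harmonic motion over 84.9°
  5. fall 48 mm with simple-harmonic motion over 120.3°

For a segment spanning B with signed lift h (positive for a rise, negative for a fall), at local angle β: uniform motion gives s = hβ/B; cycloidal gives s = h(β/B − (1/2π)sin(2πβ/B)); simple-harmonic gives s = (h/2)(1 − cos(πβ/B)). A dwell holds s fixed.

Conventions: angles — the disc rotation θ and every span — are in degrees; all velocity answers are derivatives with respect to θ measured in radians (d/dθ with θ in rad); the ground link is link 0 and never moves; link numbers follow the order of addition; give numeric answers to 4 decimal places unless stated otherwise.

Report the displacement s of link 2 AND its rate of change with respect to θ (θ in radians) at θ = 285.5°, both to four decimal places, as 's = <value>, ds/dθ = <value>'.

seg 1 [0°–52.6°] uniform, h=9: full span → s += 9 → s = 9.0000
seg 2 [52.6°–107.9°] uniform, h=-6: full span → s += -6 → s = 3.0000
seg 3 [107.9°–154.8°] uniform, h=24: full span → s += 24 → s = 27.0000
seg 4 [154.8°–239.7°] simple-harmonic, h=21: full span → s += 21 → s = 48.0000
seg 5 [239.7°–360°] simple-harmonic, h=-48: θ=285.5° here. β=45.8, B=120.3. -48/2·(1 − cos(π·0.3807)) = -15.2151 → s = 32.7849
velocity in seg [239.7°–360°] (simple-harmonic), θ in radians: β = 45.8° = 0.7994 rad, B = 120.3° = 2.0996 rad; ds/dθ = (πh/(2B)) sin(πβ/B) = (π·(-48)/(2·2.0996)) sin(π·0.3807) = -33.418087 mm/rad

s = 32.7849, ds/dθ = -33.4181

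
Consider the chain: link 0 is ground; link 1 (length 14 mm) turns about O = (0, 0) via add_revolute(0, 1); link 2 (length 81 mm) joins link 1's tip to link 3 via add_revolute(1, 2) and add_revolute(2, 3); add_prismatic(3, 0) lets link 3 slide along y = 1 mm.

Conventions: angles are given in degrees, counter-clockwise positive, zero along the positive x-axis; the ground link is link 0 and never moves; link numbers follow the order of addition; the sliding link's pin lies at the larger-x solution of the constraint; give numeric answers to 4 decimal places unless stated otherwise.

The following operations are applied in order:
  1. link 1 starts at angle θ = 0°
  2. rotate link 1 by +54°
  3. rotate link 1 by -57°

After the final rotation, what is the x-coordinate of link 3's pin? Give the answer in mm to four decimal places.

geometry: r = 14 mm, L = 81 mm, e = 1 mm; θ starts at 0°
rotate link 1 by +54°: θ ← 0° +54° = 54°
rotate link 1 by -57°: θ ← 54° -57° = -3°
crank pin P = (r cos θ, r sin θ) = (13.980813, -0.732703)
h = r sin θ − e = -0.732703 − 1 = -1.732703
x = r cos θ + √(L² − h²) = 13.980813 + 80.981465 = 94.962279

94.9623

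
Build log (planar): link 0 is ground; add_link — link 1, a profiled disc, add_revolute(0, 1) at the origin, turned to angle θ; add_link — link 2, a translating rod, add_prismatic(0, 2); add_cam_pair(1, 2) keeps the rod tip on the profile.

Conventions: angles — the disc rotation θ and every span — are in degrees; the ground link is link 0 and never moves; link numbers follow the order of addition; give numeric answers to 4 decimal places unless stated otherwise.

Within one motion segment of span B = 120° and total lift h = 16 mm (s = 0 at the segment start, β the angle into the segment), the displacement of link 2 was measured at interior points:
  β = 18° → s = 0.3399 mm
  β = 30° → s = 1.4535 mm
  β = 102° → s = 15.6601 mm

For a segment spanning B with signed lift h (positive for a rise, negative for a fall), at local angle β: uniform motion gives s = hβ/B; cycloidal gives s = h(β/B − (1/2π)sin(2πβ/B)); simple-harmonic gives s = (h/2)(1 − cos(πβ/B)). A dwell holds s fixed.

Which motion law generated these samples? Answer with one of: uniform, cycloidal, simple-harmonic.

candidates at β/B = r: uniform s = h·r (linear in β); cycloidal s = h·(r − sin(2πr)/(2π)); simple-harmonic s = (h/2)(1 − cos(πr))
β=18°: printed 0.3399 | uniform 2.4000, cycloidal 0.3399, simple-harmonic 0.8719
β=30°: printed 1.4535 | uniform 4.0000, cycloidal 1.4535, simple-harmonic 2.3431
β=102°: printed 15.6601 | uniform 13.6000, cycloidal 15.6601, simple-harmonic 15.1281
only one law matches every sample → cycloidal

cycloidal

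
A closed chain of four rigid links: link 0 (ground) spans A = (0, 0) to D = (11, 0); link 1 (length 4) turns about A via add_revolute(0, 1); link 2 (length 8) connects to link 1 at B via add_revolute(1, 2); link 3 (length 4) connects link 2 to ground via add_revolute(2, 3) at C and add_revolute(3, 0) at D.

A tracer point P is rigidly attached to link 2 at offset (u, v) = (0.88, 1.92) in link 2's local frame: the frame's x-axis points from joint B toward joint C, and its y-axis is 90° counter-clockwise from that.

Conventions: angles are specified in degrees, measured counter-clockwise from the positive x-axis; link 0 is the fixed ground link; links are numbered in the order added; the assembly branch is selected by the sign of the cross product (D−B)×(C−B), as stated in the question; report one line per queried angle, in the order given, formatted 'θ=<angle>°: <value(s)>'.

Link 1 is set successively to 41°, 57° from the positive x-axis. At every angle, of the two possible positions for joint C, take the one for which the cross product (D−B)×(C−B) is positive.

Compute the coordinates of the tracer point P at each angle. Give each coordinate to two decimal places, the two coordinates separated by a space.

A=(0,0), D=(11.00,0)
θ=41°: B = A + 4.00·(cos41°, sin41°) = (3.0188, 2.6242)
θ=41°: |BD| = 8.4015
θ=41°: circle(B,8.00) ∩ circle(D,4.00): a=7.0574, h=3.7674
θ=41°:   candidates: C₊=(10.8999,3.9987) cross=31.652; C₋=(8.5464,-3.1591) cross=-31.652
θ=41°:   branch + wants cross > 0 → take C=(10.8999,3.9987) (cross=31.652)
θ=41°: ex = (C−B)/|BC| = (0.9851,0.1718); ey = (-0.1718,0.9851)
θ=41°: P = B + 0.88·ex + 1.92·ey = (3.5559,4.6669)
θ=57°: B = A + 4.00·(cos57°, sin57°) = (2.1786, 3.3547)
θ=57°: |BD| = 9.4378
θ=57°: circle(B,8.00) ∩ circle(D,4.00): a=7.2619, h=3.3564
θ=57°:   candidates: C₊=(10.1592,3.9106) cross=31.677; C₋=(7.7731,-2.3638) cross=-31.677
θ=57°:   branch + wants cross > 0 → take C=(10.1592,3.9106) (cross=31.677)
θ=57°: ex = (C−B)/|BC| = (0.9976,0.0695); ey = (-0.0695,0.9976)
θ=57°: P = B + 0.88·ex + 1.92·ey = (2.9230,5.3312)

θ=41°: 3.56 4.67
θ=57°: 2.92 5.33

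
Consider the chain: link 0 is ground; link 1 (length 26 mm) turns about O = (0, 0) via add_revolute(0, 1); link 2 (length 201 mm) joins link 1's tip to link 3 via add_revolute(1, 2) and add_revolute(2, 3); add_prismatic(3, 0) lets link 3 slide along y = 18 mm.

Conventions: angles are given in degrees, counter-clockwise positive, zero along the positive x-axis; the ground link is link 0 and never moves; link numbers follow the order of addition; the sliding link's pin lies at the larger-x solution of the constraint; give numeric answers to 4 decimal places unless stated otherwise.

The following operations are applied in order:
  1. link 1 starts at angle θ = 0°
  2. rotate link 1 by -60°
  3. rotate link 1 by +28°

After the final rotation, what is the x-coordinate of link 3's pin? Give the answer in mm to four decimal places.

geometry: r = 26 mm, L = 201 mm, e = 18 mm; θ starts at 0°
rotate link 1 by -60°: θ ← 0° -60° = -60°
rotate link 1 by +28°: θ ← -60° +28° = -32°
crank pin P = (r cos θ, r sin θ) = (22.049251, -13.777901)
h = r sin θ − e = -13.777901 − 18 = -31.777901
x = r cos θ + √(L² − h²) = 22.049251 + 198.472076 = 220.521327

220.5213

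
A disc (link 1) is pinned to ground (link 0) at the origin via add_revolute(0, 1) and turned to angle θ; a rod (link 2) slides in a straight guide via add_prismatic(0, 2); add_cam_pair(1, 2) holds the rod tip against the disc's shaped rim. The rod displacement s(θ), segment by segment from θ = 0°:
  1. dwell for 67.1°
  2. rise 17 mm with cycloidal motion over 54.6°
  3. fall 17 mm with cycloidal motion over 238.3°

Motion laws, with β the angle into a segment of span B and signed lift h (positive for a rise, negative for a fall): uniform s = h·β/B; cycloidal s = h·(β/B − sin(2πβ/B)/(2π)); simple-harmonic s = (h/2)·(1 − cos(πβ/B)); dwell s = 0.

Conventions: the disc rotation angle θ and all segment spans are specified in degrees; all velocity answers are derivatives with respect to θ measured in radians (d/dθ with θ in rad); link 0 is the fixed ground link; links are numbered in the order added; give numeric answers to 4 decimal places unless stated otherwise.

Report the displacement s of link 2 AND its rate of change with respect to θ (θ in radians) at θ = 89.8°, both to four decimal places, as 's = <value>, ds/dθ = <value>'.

segment 1 (0° to 67.1°, dwell): s unchanged at 0.0000
θ = 89.8° falls in segment 2 (67.1° to 121.7°, cycloidal, h = 17): β = 89.8 − 67.1 = 22.7°, B = 54.6°; Δs = 17·(0.4158 − sin(2π·0.4158)/(2π)) = 5.7015; s = 0.0000 + 5.7015 = 5.7015
velocity in seg [67.1°–121.7°] (cycloidal), θ in radians: β = 22.7° = 0.3962 rad, B = 54.6° = 0.9529 rad; ds/dθ = (h/B)(1 − cos(2πβ/B)) = (17/0.9529)(1 − cos(2π·0.4158)) = 33.237094 mm/rad

s = 5.7015, ds/dθ = 33.2371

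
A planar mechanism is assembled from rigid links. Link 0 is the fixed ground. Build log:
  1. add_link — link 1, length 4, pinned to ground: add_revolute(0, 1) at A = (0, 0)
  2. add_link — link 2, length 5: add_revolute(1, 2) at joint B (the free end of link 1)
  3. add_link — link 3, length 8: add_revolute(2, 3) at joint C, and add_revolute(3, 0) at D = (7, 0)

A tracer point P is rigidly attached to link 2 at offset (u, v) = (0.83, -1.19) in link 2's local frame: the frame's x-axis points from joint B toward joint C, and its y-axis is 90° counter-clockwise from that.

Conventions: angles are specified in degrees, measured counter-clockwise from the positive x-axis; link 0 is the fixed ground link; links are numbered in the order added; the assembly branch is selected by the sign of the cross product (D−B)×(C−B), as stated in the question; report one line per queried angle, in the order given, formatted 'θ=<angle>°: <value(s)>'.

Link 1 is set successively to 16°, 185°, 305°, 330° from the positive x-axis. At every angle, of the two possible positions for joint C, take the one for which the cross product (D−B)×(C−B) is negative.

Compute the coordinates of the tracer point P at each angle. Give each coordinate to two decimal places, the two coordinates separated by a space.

A=(0,0), D=(7.00,0)
θ=16°: B = A + 4.00·(cos16°, sin16°) = (3.8450, 1.1025)
θ=16°: |BD| = 3.3421
θ=16°: circle(B,5.00) ∩ circle(D,8.00): a=-4.1637, h=2.7683
θ=16°:   candidates: C₊=(0.8277,5.0895) cross=9.252; C₋=(-0.9988,-0.1372) cross=-9.252
θ=16°:   branch - wants cross < 0 → take C=(-0.9988,-0.1372) (cross=-9.252)
θ=16°: ex = (C−B)/|BC| = (-0.9688,-0.2479); ey = (0.2479,-0.9688)
θ=16°: P = B + 0.83·ex + -1.19·ey = (2.7459,2.0496)
θ=185°: B = A + 4.00·(cos185°, sin185°) = (-3.9848, -0.3486)
θ=185°: |BD| = 10.9903
θ=185°: circle(B,5.00) ∩ circle(D,8.00): a=3.7209, h=3.3399
θ=185°:   candidates: C₊=(-0.3717,3.1077) cross=36.707; C₋=(-0.1598,-3.5688) cross=-36.707
θ=185°:   branch - wants cross < 0 → take C=(-0.1598,-3.5688) (cross=-36.707)
θ=185°: ex = (C−B)/|BC| = (0.7650,-0.6440); ey = (0.6440,0.7650)
θ=185°: P = B + 0.83·ex + -1.19·ey = (-4.1163,-1.7935)
θ=305°: B = A + 4.00·(cos305°, sin305°) = (2.2943, -3.2766)
θ=305°: |BD| = 5.7341
θ=305°: circle(B,5.00) ∩ circle(D,8.00): a=-0.5337, h=4.9714
θ=305°:   candidates: C₊=(-0.9845,0.4983) cross=28.507; C₋=(4.6972,-7.6614) cross=-28.507
θ=305°:   branch - wants cross < 0 → take C=(4.6972,-7.6614) (cross=-28.507)
θ=305°: ex = (C−B)/|BC| = (0.4806,-0.8770); ey = (0.8770,0.4806)
θ=305°: P = B + 0.83·ex + -1.19·ey = (1.6496,-4.5764)
θ=330°: B = A + 4.00·(cos330°, sin330°) = (3.4641, -2.0000)
θ=330°: |BD| = 4.0623
θ=330°: circle(B,5.00) ∩ circle(D,8.00): a=-2.7690, h=4.1632
θ=330°:   candidates: C₊=(-0.9958,0.2605) cross=16.912; C₋=(3.1036,-6.9870) cross=-16.912
θ=330°:   branch - wants cross < 0 → take C=(3.1036,-6.9870) (cross=-16.912)
θ=330°: ex = (C−B)/|BC| = (-0.0721,-0.9974); ey = (0.9974,-0.0721)
θ=330°: P = B + 0.83·ex + -1.19·ey = (2.2174,-2.7420)

θ=16°: 2.75 2.05
θ=185°: -4.12 -1.79
θ=305°: 1.65 -4.58
θ=330°: 2.22 -2.74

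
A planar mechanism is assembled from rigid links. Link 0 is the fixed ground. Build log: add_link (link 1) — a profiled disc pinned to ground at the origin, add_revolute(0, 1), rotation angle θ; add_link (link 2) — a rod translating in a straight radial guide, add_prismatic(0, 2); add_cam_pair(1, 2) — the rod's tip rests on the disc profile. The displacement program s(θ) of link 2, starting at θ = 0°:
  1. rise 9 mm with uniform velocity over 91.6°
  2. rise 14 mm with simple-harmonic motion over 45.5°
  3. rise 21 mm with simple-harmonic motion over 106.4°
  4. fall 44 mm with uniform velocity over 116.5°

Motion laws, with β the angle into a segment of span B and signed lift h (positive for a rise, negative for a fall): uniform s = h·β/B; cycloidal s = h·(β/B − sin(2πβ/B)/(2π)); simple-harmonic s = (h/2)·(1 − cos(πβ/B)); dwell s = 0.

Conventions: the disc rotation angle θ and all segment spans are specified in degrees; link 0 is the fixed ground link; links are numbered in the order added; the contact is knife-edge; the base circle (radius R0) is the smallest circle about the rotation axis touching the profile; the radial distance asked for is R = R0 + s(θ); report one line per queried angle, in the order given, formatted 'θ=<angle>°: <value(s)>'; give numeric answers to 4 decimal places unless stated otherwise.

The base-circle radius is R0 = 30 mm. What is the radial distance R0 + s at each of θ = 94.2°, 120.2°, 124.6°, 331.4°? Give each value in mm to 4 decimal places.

seg 1 [0°–91.6°] uniform, h=9: full span → s += 9 → s = 9.0000
seg 2 [91.6°–137.1°] simple-harmonic, h=14: θ=94.2° here. β=2.6, B=45.5. 14/2·(1 − cos(π·0.0571)) = 0.1125 → s = 9.1125
seg 2 [91.6°–137.1°] simple-harmonic, h=14: θ=120.2° here. β=28.6, B=45.5. 14/2·(1 − cos(π·0.6286)) = 9.7512 → s = 18.7512
seg 2 [91.6°–137.1°] simple-harmonic, h=14: θ=124.6° here. β=33, B=45.5. 14/2·(1 − cos(π·0.7253)) = 11.5507 → s = 20.5507
seg 2 [91.6°–137.1°] simple-harmonic, h=14: full span → s += 14 → s = 23.0000
seg 3 [137.1°–243.5°] simple-harmonic, h=21: full span → s += 21 → s = 44.0000
seg 4 [243.5°–360°] uniform, h=-44: θ=331.4° here. β=87.9, B=116.5. -44·87.9/116.5 = -33.1983 → s = 10.8017
θ=94.2°: R = R0 + s = 30 + 9.1125 = 39.1125
θ=120.2°: R = R0 + s = 30 + 18.7512 = 48.7512
θ=124.6°: R = R0 + s = 30 + 20.5507 = 50.5507
θ=331.4°: R = R0 + s = 30 + 10.8017 = 40.8017

θ=94.2°: 39.1125
θ=120.2°: 48.7512
θ=124.6°: 50.5507
θ=331.4°: 40.8017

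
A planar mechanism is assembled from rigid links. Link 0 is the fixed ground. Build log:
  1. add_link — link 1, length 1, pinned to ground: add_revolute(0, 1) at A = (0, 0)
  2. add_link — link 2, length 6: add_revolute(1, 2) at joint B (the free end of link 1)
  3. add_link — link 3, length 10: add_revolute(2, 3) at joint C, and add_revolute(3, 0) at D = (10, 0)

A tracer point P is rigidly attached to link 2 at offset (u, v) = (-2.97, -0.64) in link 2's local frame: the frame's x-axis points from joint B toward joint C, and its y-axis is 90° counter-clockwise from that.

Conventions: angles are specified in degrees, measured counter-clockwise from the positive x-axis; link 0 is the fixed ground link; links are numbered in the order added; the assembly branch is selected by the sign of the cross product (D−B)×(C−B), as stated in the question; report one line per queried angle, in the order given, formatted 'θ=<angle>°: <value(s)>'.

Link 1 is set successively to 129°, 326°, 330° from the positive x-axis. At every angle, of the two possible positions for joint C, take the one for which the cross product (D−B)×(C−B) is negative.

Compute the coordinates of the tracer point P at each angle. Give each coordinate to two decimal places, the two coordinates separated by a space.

A=(0,0), D=(10.00,0)
θ=129°: B = A + 1.00·(cos129°, sin129°) = (-0.6293, 0.7771)
θ=129°: |BD| = 10.6577
θ=129°: circle(B,6.00) ∩ circle(D,10.00): a=2.3263, h=5.5307
θ=129°:   candidates: C₊=(2.0941,6.1235) cross=58.944; C₋=(1.2875,-4.9084) cross=-58.944
θ=129°:   branch - wants cross < 0 → take C=(1.2875,-4.9084) (cross=-58.944)
θ=129°: ex = (C−B)/|BC| = (0.3195,-0.9476); ey = (0.9476,0.3195)
θ=129°: P = B + -2.97·ex + -0.64·ey = (-2.1846,3.3870)
θ=326°: B = A + 1.00·(cos326°, sin326°) = (0.8290, -0.5592)
θ=326°: |BD| = 9.1880
θ=326°: circle(B,6.00) ∩ circle(D,10.00): a=1.1112, h=5.8962
θ=326°:   candidates: C₊=(1.5793,5.3937) cross=54.174; C₋=(2.2970,-6.3768) cross=-54.174
θ=326°:   branch - wants cross < 0 → take C=(2.2970,-6.3768) (cross=-54.174)
θ=326°: ex = (C−B)/|BC| = (0.2447,-0.9696); ey = (0.9696,0.2447)
θ=326°: P = B + -2.97·ex + -0.64·ey = (-0.5182,2.1640)
θ=330°: B = A + 1.00·(cos330°, sin330°) = (0.8660, -0.5000)
θ=330°: |BD| = 9.1476
θ=330°: circle(B,6.00) ∩ circle(D,10.00): a=1.0757, h=5.9028
θ=330°:   candidates: C₊=(1.6174,5.4528) cross=53.997; C₋=(2.2627,-6.3352) cross=-53.997
θ=330°:   branch - wants cross < 0 → take C=(2.2627,-6.3352) (cross=-53.997)
θ=330°: ex = (C−B)/|BC| = (0.2328,-0.9725); ey = (0.9725,0.2328)
θ=330°: P = B + -2.97·ex + -0.64·ey = (-0.4478,2.2394)

θ=129°: -2.18 3.39
θ=326°: -0.52 2.16
θ=330°: -0.45 2.24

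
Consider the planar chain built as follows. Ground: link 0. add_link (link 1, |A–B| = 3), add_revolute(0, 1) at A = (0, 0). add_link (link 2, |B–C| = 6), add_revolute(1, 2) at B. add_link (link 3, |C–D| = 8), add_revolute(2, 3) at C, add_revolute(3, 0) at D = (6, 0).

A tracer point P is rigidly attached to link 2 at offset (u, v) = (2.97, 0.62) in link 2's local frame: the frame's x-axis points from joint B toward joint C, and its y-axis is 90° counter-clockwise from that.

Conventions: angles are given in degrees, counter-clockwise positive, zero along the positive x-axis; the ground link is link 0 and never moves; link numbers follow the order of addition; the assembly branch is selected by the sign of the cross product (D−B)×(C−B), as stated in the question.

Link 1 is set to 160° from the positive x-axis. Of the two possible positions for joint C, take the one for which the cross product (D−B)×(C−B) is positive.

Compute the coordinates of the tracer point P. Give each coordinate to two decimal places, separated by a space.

A=(0,0), D=(6.00,0)
B = A + 3.00·(cos160°, sin160°) = (-2.8191, 1.0261)
|BD| = 8.8786
circle(B,6.00) ∩ circle(D,8.00): a=2.8625, h=5.2732
  candidates: C₊=(0.6336,5.9331) cross=46.818; C₋=(-0.5852,-4.5426) cross=-46.818
  branch + wants cross > 0 → take C=(0.6336,5.9331) (cross=46.818)
ex = (C−B)/|BC| = (0.5754,0.8178); ey = (-0.8178,0.5754)
P = B + 2.97·ex + 0.62·ey = (-1.6171,3.8118)

-1.62 3.81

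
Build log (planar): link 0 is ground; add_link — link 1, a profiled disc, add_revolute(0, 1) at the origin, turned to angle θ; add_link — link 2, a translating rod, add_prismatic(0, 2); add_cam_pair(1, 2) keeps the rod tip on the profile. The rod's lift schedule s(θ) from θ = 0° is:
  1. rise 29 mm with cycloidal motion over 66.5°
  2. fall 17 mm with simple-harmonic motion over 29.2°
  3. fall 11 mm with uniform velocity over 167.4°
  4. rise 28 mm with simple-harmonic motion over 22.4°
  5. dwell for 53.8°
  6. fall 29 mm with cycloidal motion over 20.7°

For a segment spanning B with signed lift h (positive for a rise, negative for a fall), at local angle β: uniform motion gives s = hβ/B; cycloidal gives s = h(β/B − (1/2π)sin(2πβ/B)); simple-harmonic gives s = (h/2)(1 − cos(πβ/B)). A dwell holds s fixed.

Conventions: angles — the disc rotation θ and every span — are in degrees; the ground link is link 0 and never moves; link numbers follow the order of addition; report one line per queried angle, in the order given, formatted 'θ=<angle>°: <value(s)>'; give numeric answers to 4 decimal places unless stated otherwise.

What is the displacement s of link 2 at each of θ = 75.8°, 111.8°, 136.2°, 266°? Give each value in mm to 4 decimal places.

seg 1 [0°–66.5°] cycloidal, h=29: full span → s += 29 → s = 29.0000
seg 2 [66.5°–95.7°] simple-harmonic, h=-17: θ=75.8° here. β=9.3, B=29.2. -17/2·(1 − cos(π·0.3185)) = -3.9115 → s = 25.0885
seg 2 [66.5°–95.7°] simple-harmonic, h=-17: full span → s += -17 → s = 12.0000
seg 3 [95.7°–263.1°] uniform, h=-11: θ=111.8° here. β=16.1, B=167.4. -11·16.1/167.4 = -1.0579 → s = 10.9421
seg 3 [95.7°–263.1°] uniform, h=-11: θ=136.2° here. β=40.5, B=167.4. -11·40.5/167.4 = -2.6613 → s = 9.3387
seg 3 [95.7°–263.1°] uniform, h=-11: full span → s += -11 → s = 1.0000
seg 4 [263.1°–285.5°] simple-harmonic, h=28: θ=266° here. β=2.9, B=22.4. 28/2·(1 − cos(π·0.1295)) = 1.1421 → s = 2.1421

θ=75.8°: 25.0885
θ=111.8°: 10.9421
θ=136.2°: 9.3387
θ=266°: 2.1421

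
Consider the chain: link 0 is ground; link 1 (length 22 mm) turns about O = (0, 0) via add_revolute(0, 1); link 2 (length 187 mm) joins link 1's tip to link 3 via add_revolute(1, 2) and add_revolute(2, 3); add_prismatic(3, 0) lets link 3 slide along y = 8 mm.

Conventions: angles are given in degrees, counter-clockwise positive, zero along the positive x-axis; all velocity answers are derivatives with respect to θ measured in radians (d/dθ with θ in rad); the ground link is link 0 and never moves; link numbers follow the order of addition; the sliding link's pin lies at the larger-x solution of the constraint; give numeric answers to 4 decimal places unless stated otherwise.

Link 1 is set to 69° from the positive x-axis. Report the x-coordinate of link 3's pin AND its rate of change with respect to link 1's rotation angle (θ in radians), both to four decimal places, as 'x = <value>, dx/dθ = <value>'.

geometry: r = 22 mm, L = 187 mm, e = 8 mm
crank pin P = (r cos θ, r sin θ) = (7.884095, 20.538769)
h = r sin θ − e = 20.538769 − 8 = 12.538769
x = r cos θ + √(L² − h²) = 7.884095 + 186.579150 = 194.463245
dx/dθ = −r sin θ − h·r cos θ/√(L² − h²) (θ in radians; h = 12.538769) = -21.068608

x = 194.4632, dx/dθ = -21.0686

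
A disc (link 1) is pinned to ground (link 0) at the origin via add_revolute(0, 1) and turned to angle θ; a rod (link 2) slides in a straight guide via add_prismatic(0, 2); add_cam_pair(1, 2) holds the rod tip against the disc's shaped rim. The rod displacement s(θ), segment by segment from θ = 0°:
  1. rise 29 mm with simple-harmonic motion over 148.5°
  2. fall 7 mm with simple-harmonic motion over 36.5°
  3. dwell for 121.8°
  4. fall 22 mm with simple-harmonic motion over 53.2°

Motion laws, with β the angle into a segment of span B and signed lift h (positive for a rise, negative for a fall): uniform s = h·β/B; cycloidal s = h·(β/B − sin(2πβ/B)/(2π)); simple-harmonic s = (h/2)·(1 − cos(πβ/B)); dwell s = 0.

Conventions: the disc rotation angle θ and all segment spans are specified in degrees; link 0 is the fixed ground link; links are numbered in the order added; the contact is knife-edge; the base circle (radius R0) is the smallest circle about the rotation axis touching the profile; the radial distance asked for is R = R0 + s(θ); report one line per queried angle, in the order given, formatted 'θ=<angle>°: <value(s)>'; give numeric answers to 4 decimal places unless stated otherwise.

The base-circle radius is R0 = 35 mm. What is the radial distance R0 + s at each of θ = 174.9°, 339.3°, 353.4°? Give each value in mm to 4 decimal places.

segment 1 (0° to 148.5°, simple-harmonic, h = 29) is passed completely: s = 0.0000 + (29) = 29.0000
θ = 174.9° falls in segment 2 (148.5° to 185°, simple-harmonic, h = -7): β = 174.9 − 148.5 = 26.4°, B = 36.5°; Δs = -7/2·(1 − cos(π·0.7233)) = -5.7587; s = 29.0000 − 5.7587 = 23.2413
segment 2 (148.5° to 185°, simple-harmonic, h = -7) is passed completely: s = 29.0000 + (-7) = 22.0000
segment 3 (185° to 306.8°, dwell): s unchanged at 22.0000
θ = 339.3° falls in segment 4 (306.8° to 360°, simple-harmonic, h = -22): β = 339.3 − 306.8 = 32.5°, B = 53.2°; Δs = -22/2·(1 − cos(π·0.6109)) = -14.7554; s = 22.0000 − 14.7554 = 7.2446
θ = 353.4° falls in segment 4 (306.8° to 360°, simple-harmonic, h = -22): β = 353.4 − 306.8 = 46.6°, B = 53.2°; Δs = -22/2·(1 − cos(π·0.8759)) = -21.1751; s = 22.0000 − 21.1751 = 0.8249
θ=174.9°: R = R0 + s = 35 + 23.2413 = 58.2413
θ=339.3°: R = R0 + s = 35 + 7.2446 = 42.2446
θ=353.4°: R = R0 + s = 35 + 0.8249 = 35.8249

θ=174.9°: 58.2413
θ=339.3°: 42.2446
θ=353.4°: 35.8249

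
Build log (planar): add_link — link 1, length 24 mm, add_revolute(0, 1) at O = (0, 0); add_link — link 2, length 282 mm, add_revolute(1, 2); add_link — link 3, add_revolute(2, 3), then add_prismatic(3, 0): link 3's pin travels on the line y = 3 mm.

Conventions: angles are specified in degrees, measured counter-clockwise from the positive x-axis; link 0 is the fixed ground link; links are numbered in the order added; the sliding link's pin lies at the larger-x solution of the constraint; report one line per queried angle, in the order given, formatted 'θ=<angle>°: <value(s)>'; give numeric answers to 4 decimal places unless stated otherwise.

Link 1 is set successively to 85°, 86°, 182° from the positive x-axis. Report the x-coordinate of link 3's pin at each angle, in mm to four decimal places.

geometry: r = 24 mm, L = 282 mm, e = 3 mm
θ=85°: crank pin P = (r cos θ, r sin θ) = (2.091738, 23.908673)
θ=85°: h = r sin θ − e = 23.908673 − 3 = 20.908673
θ=85°: x = r cos θ + √(L² − h²) = 2.091738 + 281.223803 = 283.315541
θ=86°: crank pin P = (r cos θ, r sin θ) = (1.674155, 23.941537)
θ=86°: h = r sin θ − e = 23.941537 − 3 = 20.941537
θ=86°: x = r cos θ + √(L² − h²) = 1.674155 + 281.221358 = 282.895513
θ=182°: crank pin P = (r cos θ, r sin θ) = (-23.985380, -0.837588)
θ=182°: h = r sin θ − e = -0.837588 − 3 = -3.837588
θ=182°: x = r cos θ + √(L² − h²) = -23.985380 + 281.973887 = 257.988507

θ=85°: 283.3155
θ=86°: 282.8955
θ=182°: 257.9885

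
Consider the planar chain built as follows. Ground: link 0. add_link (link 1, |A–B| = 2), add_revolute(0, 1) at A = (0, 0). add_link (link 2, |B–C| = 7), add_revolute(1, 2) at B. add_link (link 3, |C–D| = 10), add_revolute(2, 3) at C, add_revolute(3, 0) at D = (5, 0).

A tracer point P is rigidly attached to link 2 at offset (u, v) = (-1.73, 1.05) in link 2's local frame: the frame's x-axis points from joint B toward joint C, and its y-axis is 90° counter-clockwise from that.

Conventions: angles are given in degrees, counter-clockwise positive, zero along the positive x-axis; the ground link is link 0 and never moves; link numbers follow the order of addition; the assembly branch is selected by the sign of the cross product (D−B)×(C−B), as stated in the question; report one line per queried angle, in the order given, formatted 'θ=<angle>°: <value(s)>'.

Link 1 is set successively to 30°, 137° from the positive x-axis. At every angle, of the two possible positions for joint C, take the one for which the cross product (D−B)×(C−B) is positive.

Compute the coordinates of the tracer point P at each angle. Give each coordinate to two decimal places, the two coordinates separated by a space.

A=(0,0), D=(5.00,0)
θ=30°: B = A + 2.00·(cos30°, sin30°) = (1.7321, 1.0000)
θ=30°: |BD| = 3.4175
θ=30°: circle(B,7.00) ∩ circle(D,10.00): a=-5.7528, h=3.9882
θ=30°:   candidates: C₊=(-2.6020,6.4969) cross=13.630; C₋=(-4.9359,-1.1303) cross=-13.630
θ=30°:   branch + wants cross > 0 → take C=(-2.6020,6.4969) (cross=13.630)
θ=30°: ex = (C−B)/|BC| = (-0.6191,0.7853); ey = (-0.7853,-0.6191)
θ=30°: P = B + -1.73·ex + 1.05·ey = (1.9786,-1.0086)
θ=137°: B = A + 2.00·(cos137°, sin137°) = (-1.4627, 1.3640)
θ=137°: |BD| = 6.6051
θ=137°: circle(B,7.00) ∩ circle(D,10.00): a=-0.5581, h=6.9777
θ=137°:   candidates: C₊=(-0.5679,8.3066) cross=46.088; C₋=(-3.4498,-5.3481) cross=-46.088
θ=137°:   branch + wants cross > 0 → take C=(-0.5679,8.3066) (cross=46.088)
θ=137°: ex = (C−B)/|BC| = (0.1278,0.9918); ey = (-0.9918,0.1278)
θ=137°: P = B + -1.73·ex + 1.05·ey = (-2.7252,-0.2176)

θ=30°: 1.98 -1.01
θ=137°: -2.73 -0.22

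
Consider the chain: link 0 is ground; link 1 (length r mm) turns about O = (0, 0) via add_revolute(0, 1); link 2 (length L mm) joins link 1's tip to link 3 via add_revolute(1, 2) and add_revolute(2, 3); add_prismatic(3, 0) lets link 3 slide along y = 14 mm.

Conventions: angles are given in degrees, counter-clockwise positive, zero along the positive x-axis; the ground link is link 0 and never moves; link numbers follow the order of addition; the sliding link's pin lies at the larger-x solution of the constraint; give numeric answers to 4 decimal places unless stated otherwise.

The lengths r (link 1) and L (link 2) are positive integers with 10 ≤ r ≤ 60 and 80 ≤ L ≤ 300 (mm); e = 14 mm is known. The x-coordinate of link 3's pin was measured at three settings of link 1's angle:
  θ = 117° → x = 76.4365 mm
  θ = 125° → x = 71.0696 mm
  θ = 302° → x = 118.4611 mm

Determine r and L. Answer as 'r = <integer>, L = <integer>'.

constraint per measurement: (x − r cos θ)² + (r sin θ − e)² = L²
subtracting the θ₁ and θ₂ equations cancels the r² and L² terms:
r = (x₁² − x₂²) / (2[(x₁cos θ₁ + e sin θ₁) − (x₂cos θ₂ + e sin θ₂)]) = 55.9995 → r = 56
L² = (x₁ − r cos θ₁)² + (r sin θ₁ − e)² = 11664.0021 → L = 108.0000 → L = 108
check at θ₃=302°: x = 118.4611 (printed 118.4611) ✓

r = 56, L = 108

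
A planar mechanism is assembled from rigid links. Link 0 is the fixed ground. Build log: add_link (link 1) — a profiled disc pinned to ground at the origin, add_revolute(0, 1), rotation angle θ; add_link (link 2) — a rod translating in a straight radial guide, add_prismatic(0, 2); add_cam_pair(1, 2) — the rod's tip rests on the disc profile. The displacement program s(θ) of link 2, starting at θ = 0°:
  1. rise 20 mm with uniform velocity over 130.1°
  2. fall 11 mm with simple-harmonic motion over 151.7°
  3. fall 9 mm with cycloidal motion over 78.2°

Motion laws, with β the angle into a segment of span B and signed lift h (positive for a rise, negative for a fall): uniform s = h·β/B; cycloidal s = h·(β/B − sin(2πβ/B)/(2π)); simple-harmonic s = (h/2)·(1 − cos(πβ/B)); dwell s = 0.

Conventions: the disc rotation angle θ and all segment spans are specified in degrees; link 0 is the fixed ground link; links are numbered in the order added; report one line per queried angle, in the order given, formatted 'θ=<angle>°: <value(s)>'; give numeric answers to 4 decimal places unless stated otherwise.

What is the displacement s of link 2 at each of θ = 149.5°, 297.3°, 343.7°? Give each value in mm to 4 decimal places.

seg 1 [0°–130.1°] uniform, h=20: full span → s += 20 → s = 20.0000
seg 2 [130.1°–281.8°] simple-harmonic, h=-11: θ=149.5° here. β=19.4, B=151.7. -11/2·(1 − cos(π·0.1279)) = -0.4379 → s = 19.5621
seg 2 [130.1°–281.8°] simple-harmonic, h=-11: full span → s += -11 → s = 9.0000
seg 3 [281.8°–360°] cycloidal, h=-9: θ=297.3° here. β=15.5, B=78.2. -9·(0.1982 − sin(2π·0.1982)/(2π)) = -0.4267 → s = 8.5733
seg 3 [281.8°–360°] cycloidal, h=-9: θ=343.7° here. β=61.9, B=78.2. -9·(0.7916 − sin(2π·0.7916)/(2π)) = -8.5079 → s = 0.4921

θ=149.5°: 19.5621
θ=297.3°: 8.5733
θ=343.7°: 0.4921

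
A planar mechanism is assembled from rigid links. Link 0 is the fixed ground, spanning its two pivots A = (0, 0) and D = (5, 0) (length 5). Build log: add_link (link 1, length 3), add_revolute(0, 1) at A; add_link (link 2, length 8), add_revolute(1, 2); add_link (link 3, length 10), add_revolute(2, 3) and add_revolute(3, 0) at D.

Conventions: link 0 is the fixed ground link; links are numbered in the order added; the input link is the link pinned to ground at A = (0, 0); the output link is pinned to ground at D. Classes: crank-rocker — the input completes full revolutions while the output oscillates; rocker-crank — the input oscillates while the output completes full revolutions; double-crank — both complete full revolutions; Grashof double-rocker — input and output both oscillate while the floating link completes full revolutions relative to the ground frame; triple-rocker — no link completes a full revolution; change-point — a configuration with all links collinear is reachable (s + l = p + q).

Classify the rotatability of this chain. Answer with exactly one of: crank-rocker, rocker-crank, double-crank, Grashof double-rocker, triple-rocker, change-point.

lengths: ground=5, input=3, coupler=8, output=10
sorted: s=3 (shortest), l=10 (longest), p+q=13
s + l = 13 vs p + q = 13
s + l = p + q → change-point (collinear configuration reachable)

change-point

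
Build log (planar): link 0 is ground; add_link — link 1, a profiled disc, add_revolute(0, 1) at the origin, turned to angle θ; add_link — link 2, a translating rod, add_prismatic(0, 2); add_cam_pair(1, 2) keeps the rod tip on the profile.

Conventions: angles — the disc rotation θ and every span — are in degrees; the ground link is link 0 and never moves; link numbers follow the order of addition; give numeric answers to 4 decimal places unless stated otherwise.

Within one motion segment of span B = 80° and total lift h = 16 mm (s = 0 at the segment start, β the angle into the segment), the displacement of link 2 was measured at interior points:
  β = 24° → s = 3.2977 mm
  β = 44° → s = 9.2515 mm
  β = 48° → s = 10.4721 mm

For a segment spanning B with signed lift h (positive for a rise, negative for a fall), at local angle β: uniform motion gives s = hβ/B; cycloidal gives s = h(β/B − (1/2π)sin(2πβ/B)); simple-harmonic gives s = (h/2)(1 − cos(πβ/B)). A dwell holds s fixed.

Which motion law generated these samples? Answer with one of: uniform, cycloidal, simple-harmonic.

candidates at β/B = r: uniform s = h·r (linear in β); cycloidal s = h·(r − sin(2πr)/(2π)); simple-harmonic s = (h/2)(1 − cos(πr))
β=24°: printed 3.2977 | uniform 4.8000, cycloidal 2.3782, simple-harmonic 3.2977
β=44°: printed 9.2515 | uniform 8.8000, cycloidal 9.5869, simple-harmonic 9.2515
β=48°: printed 10.4721 | uniform 9.6000, cycloidal 11.0968, simple-harmonic 10.4721
only one law matches every sample → simple-harmonic

simple-harmonic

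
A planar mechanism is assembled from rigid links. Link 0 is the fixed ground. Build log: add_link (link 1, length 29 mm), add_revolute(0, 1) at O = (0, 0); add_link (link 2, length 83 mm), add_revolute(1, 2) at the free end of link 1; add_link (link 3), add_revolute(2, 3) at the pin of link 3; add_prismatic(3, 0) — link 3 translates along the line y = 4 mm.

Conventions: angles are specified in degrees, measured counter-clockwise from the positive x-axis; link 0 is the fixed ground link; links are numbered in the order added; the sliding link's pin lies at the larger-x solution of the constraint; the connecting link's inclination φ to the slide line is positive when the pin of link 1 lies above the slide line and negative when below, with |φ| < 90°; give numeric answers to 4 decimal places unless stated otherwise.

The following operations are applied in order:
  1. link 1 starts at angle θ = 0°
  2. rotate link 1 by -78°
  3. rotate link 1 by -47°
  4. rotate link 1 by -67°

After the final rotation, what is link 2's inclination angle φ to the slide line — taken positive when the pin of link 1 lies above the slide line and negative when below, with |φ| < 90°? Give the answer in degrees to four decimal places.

geometry: r = 29 mm, L = 83 mm, e = 4 mm; θ starts at 0°
rotate link 1 by -78°: θ ← 0° -78° = -78°
rotate link 1 by -47°: θ ← -78° -47° = -125°
rotate link 1 by -67°: θ ← -125° -67° = -192°
h = r sin θ − e = 6.029439 − 4 = 2.029439
sin φ = h / L = 2.029439 / 83 = 0.02445107
φ = arcsin(0.02445107) = 1.401083°

1.4011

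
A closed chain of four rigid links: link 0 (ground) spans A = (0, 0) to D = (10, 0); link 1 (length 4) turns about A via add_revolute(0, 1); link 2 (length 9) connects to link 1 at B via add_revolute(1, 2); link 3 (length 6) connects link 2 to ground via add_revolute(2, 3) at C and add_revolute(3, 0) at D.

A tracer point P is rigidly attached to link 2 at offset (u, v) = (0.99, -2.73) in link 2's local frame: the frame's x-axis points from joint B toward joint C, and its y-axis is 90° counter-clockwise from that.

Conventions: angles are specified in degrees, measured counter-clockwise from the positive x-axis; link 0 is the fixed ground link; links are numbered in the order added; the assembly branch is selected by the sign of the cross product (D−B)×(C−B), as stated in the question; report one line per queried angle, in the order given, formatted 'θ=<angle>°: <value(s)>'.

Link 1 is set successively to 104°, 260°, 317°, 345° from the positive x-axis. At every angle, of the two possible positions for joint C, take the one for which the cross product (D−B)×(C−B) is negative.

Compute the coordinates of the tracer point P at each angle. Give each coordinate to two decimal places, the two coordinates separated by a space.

A=(0,0), D=(10.00,0)
θ=104°: B = A + 4.00·(cos104°, sin104°) = (-0.9677, 3.8812)
θ=104°: |BD| = 11.6342
θ=104°: circle(B,9.00) ∩ circle(D,6.00): a=7.7510, h=4.5740
θ=104°:   candidates: C₊=(7.8652,5.6074) cross=53.215; C₋=(4.8134,-3.0165) cross=-53.215
θ=104°:   branch - wants cross < 0 → take C=(4.8134,-3.0165) (cross=-53.215)
θ=104°: ex = (C−B)/|BC| = (0.6423,-0.7664); ey = (0.7664,0.6423)
θ=104°: P = B + 0.99·ex + -2.73·ey = (-2.4241,1.3688)
θ=260°: B = A + 4.00·(cos260°, sin260°) = (-0.6946, -3.9392)
θ=260°: |BD| = 11.3970
θ=260°: circle(B,9.00) ∩ circle(D,6.00): a=7.6727, h=4.7042
θ=260°:   candidates: C₊=(4.8793,3.1270) cross=53.614; C₋=(8.1312,-5.7015) cross=-53.614
θ=260°:   branch - wants cross < 0 → take C=(8.1312,-5.7015) (cross=-53.614)
θ=260°: ex = (C−B)/|BC| = (0.9806,-0.1958); ey = (0.1958,0.9806)
θ=260°: P = B + 0.99·ex + -2.73·ey = (-0.2583,-6.8102)
θ=317°: B = A + 4.00·(cos317°, sin317°) = (2.9254, -2.7280)
θ=317°: |BD| = 7.5823
θ=317°: circle(B,9.00) ∩ circle(D,6.00): a=6.7586, h=5.9432
θ=317°:   candidates: C₊=(7.0932,5.2488) cross=45.063; C₋=(11.3697,-5.8416) cross=-45.063
θ=317°:   branch - wants cross < 0 → take C=(11.3697,-5.8416) (cross=-45.063)
θ=317°: ex = (C−B)/|BC| = (0.9383,-0.3460); ey = (0.3460,0.9383)
θ=317°: P = B + 0.99·ex + -2.73·ey = (2.9098,-5.6319)
θ=345°: B = A + 4.00·(cos345°, sin345°) = (3.8637, -1.0353)
θ=345°: |BD| = 6.2230
θ=345°: circle(B,9.00) ∩ circle(D,6.00): a=6.7271, h=5.9788
θ=345°:   candidates: C₊=(9.5024,5.9793) cross=37.206; C₋=(11.4917,-5.8116) cross=-37.206
θ=345°:   branch - wants cross < 0 → take C=(11.4917,-5.8116) (cross=-37.206)
θ=345°: ex = (C−B)/|BC| = (0.8476,-0.5307); ey = (0.5307,0.8476)
θ=345°: P = B + 0.99·ex + -2.73·ey = (3.2540,-3.8745)

θ=104°: -2.42 1.37
θ=260°: -0.26 -6.81
θ=317°: 2.91 -5.63
θ=345°: 3.25 -3.87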